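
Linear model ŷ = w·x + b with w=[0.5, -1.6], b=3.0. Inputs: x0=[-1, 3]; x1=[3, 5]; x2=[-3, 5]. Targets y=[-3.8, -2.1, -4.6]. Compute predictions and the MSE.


ŷ0 = (0.5)·(-1) + (-1.6)·(3) + 3.0 = -2.3
ŷ1 = (0.5)·(3) + (-1.6)·(5) + 3.0 = -3.5
ŷ2 = (0.5)·(-3) + (-1.6)·(5) + 3.0 = -6.5
errors² = [2.25, 1.96, 3.61]
MSE = 7.8200/3 = 2.6067

2.6067


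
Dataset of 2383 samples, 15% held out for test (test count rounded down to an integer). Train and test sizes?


Test = ⌊2383·15/100⌋ = 357
Train = 2383 - 357 = 2026

Train: 2026, Test: 357


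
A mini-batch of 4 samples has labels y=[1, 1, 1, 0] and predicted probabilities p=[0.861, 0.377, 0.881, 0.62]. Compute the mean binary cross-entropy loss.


L[0] = -ln(0.861) = 0.1497
L[1] = -ln(0.377) = 0.9755
L[2] = -ln(0.881) = 0.1267
L[3] = -ln(1-0.62) = -ln(0.38) = 0.9676
mean = (0.1497 + 0.9755 + 0.1267 + 0.9676)/4 = 0.5549

0.5549


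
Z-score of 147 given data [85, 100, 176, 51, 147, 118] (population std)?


μ = 112.8333, σ = 40.7162
z = (147 - 112.8333)/40.7162 = 0.8391

0.8391


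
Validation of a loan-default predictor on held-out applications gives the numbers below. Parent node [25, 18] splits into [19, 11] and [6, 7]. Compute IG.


Parent = [25, 18], H_parent = 0.9808
H_left = 0.9481 (n=30), H_right = 0.9957 (n=13)
H_children = (30/43)·0.9481 + (13/43)·0.9957 = 0.9625
IG = 0.9808 - 0.9625 = 0.0183

0.0183


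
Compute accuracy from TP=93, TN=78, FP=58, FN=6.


Accuracy = (TP+TN)/(TP+TN+FP+FN)
= (93+78)/(235)
= 171/235 = 72.77%

72.77%


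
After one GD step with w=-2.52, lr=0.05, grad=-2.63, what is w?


w_new = w - α·∇
= -2.52 - 0.05·-2.63
= -2.52 + 0.1315
= -2.3885

-2.3885


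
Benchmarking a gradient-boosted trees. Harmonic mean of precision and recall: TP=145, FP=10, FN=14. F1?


Precision = 145/155 = 0.9355
Recall = 145/159 = 0.9119
F1 = 2·P·R/(P+R) = 2·TP/(2·TP+FP+FN) = 290/(290+10+14) = 290/314 = 0.9236

0.9236


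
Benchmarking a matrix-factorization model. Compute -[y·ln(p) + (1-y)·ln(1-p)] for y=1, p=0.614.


BCE = -[y·ln(p) + (1-y)·ln(1-p)]
= -1·ln(0.614) - 0
= -ln(0.614) = 0.4878

0.4878


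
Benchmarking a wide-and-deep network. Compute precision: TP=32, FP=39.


Precision = TP/(TP+FP)
= 32/(32+39)
= 32/71 = 45.07%

45.07%


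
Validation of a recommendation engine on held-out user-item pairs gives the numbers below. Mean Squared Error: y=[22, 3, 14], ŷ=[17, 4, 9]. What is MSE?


Squared errors: (22-17)²=25, (3-4)²=1, (14-9)²=25
Sum = 51
MSE = 51/3 = 17

17


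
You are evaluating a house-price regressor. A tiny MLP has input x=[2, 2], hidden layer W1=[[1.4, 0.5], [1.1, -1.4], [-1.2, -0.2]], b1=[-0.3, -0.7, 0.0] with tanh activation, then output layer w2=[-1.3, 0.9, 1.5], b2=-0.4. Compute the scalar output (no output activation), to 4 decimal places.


z1[0] = (1.4)·(2) + (0.5)·(2) - 0.3 = 3.5
z1[1] = (1.1)·(2) + (-1.4)·(2) - 0.7 = -1.3
z1[2] = (-1.2)·(2) + (-0.2)·(2) + 0.0 = -2.8
h = tanh(z1) = [0.9982, -0.8617, -0.9926]
output = (-1.3)·(0.9982) + (0.9)·(-0.8617) + (1.5)·(-0.9926) - 0.4 = -3.9621

-3.9621


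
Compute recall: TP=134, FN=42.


Recall = TP/(TP+FN)
= 134/(134+42)
= 134/176 = 76.14%

76.14%


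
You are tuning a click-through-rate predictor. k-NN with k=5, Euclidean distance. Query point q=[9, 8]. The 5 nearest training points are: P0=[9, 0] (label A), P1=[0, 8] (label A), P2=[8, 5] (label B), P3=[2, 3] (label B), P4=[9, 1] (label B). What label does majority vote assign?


d(q,P0) = 8.0  (label A)
d(q,P1) = 9.0  (label A)
d(q,P2) = 3.1623  (label B)
d(q,P3) = 8.6023  (label B)
d(q,P4) = 7.0  (label B)
Votes: A=2, B=3
Majority → B

B


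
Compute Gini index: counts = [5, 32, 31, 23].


Probabilities: [5/91, 32/91, 31/91, 23/91] ≈ [0.0549, 0.3516, 0.3407, 0.2527]
Σpᵢ² = (25 + 1024 + 961 + 529)/91² = 2539/8281
Gini = 1 - Σpᵢ² = 1 - 2539/8281 = 0.6934

0.6934


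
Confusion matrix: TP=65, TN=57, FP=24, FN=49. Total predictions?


Total = TP + TN + FP + FN
= 65 + 57 + 24 + 49
= 195
(Predicted positive: 89, predicted negative: 106)

195


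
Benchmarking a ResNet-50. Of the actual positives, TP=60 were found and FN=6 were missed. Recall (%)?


Recall = TP/(TP+FN)
= 60/(60+6)
= 60/66 = 90.91%

90.91%


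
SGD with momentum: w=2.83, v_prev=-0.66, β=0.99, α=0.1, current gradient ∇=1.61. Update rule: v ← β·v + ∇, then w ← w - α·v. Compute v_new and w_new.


v_new = 0.99·-0.66 + 1.61 = -0.6534 + 1.61 = 0.9566
w_new = 2.83 - 0.1·0.9566 = 2.83 - 0.09566 = 2.73434

v_new=0.9566, w_new=2.73434


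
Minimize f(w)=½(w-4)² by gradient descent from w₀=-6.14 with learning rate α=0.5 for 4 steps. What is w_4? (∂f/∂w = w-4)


step 1: grad = -6.14-4 = -10.14; w = -6.14 - 0.5·(-10.14) = -1.07
step 2: grad = -1.07-4 = -5.07; w = -1.07 - 0.5·(-5.07) = 1.465
step 3: grad = 1.465-4 = -2.535; w = 1.465 - 0.5·(-2.535) = 2.7325
step 4: grad = 2.7325-4 = -1.2675; w = 2.7325 - 0.5·(-1.2675) = 3.36625

3.36625


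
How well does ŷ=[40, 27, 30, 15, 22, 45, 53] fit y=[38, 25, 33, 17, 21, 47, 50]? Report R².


ȳ = 33
SS_res = Σ(y-ŷ)² = 35
SS_tot = Σ(y-ȳ)² = 974
R² = 1 - SS_res/SS_tot = 1 - 0.0359 = 0.9641

0.9641


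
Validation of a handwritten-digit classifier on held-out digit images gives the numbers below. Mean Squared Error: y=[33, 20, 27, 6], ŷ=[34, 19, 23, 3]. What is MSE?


Squared errors: (33-34)²=1, (20-19)²=1, (27-23)²=16, (6-3)²=9
Sum = 27
MSE = 27/4 = 27/4

27/4


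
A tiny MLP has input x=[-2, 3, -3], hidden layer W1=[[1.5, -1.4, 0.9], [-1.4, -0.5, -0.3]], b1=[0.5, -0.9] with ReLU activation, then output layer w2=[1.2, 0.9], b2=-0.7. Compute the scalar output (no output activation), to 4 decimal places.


z1[0] = (1.5)·(-2) + (-1.4)·(3) + (0.9)·(-3) + 0.5 = -9.4
z1[1] = (-1.4)·(-2) + (-0.5)·(3) + (-0.3)·(-3) - 0.9 = 1.3
h = ReLU(z1) = [0.0, 1.3]
output = (1.2)·(0.0) + (0.9)·(1.3) - 0.7 = 0.47

0.47


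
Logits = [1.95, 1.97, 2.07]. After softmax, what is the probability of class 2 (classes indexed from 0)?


Exponentials: e^1.95=7.0287, e^1.97=7.1707, e^2.07=7.9248
Sum = 22.1242
Softmax = [0.3177, 0.3241, 0.3582]
p[2] = 7.9248/22.1242 = 0.3582

0.3582


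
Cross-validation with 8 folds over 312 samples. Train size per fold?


Fold size = 312/8 = 39
Training per fold = 312 - 39 = 273

273


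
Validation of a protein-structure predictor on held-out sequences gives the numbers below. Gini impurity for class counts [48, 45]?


Probabilities: [48/93, 45/93] ≈ [0.5161, 0.4839]
Σpᵢ² = (2304 + 2025)/93² = 4329/8649
Gini = 1 - Σpᵢ² = 1 - 4329/8649 = 0.4995

0.4995


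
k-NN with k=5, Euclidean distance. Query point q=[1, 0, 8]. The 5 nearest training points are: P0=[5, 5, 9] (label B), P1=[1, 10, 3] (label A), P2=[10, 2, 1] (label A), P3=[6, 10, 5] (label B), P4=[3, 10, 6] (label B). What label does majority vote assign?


d(q,P0) = 6.4807  (label B)
d(q,P1) = 11.1803  (label A)
d(q,P2) = 11.5758  (label A)
d(q,P3) = 11.5758  (label B)
d(q,P4) = 10.3923  (label B)
Votes: A=2, B=3
Majority → B

B


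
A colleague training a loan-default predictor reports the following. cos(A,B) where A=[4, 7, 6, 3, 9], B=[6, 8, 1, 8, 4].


A·B = 4·6 + 7·8 + 6·1 + 3·8 + 9·4 = 146
‖A‖ = √191 = 13.8203, ‖B‖ = √181 = 13.4536
cos = 146/(√191·√181) = 146/√34571 = 0.7852

0.7852


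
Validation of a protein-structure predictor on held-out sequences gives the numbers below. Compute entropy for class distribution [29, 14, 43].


Probabilities: [29/86, 14/86, 43/86] ≈ [0.3372, 0.1628, 0.5]
H = -((29/86)·log₂(29/86) + (14/86)·log₂(14/86) + (43/86)·log₂(43/86))
  = 1.4552 bits

1.4552 bits


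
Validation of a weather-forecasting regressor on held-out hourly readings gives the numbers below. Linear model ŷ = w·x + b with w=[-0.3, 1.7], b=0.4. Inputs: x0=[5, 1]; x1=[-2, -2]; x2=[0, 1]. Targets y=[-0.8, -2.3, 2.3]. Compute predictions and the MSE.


ŷ0 = (-0.3)·(5) + (1.7)·(1) + 0.4 = 0.6
ŷ1 = (-0.3)·(-2) + (1.7)·(-2) + 0.4 = -2.4
ŷ2 = (-0.3)·(0) + (1.7)·(1) + 0.4 = 2.1
errors² = [1.96, 0.01, 0.04]
MSE = 2.0100/3 = 0.67

0.67


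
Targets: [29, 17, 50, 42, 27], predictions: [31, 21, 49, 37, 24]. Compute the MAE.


Absolute errors: |29-31|=2, |17-21|=4, |50-49|=1, |42-37|=5, |27-24|=3
Sum = 15
MAE = 15/5 = 3

3


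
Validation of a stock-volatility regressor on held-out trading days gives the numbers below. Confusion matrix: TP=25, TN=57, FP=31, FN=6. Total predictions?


Total = TP + TN + FP + FN
= 25 + 57 + 31 + 6
= 119
(Predicted positive: 56, predicted negative: 63)

119


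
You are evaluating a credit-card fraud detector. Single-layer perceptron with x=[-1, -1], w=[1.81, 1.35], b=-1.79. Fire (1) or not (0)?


z = (-1)·(1.81) + (-1)·(1.35) - 1.79
  = -4.95
step(z) = 0 (z<0)

0


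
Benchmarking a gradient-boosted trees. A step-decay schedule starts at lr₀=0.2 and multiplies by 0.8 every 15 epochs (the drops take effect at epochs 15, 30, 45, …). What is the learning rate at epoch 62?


n_drops = ⌊62/15⌋ = 4
lr = 0.2·0.8^4 = 0.2·0.4096 = 0.08192

0.08192


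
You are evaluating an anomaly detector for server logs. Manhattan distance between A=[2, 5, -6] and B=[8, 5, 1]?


d = |2-8| + |5-5| + |-6-1|
  = 6 + 0 + 7
  = 13

13


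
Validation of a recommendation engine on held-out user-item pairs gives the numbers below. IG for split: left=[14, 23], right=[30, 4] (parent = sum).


Parent = [44, 27], H_parent = 0.9582
H_left = 0.9569 (n=37), H_right = 0.5226 (n=34)
H_children = (37/71)·0.9569 + (34/71)·0.5226 = 0.7489
IG = 0.9582 - 0.7489 = 0.2093

0.2093


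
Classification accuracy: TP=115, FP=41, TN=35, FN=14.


Accuracy = (TP+TN)/(TP+TN+FP+FN)
= (115+35)/(205)
= 150/205 = 73.17%

73.17%


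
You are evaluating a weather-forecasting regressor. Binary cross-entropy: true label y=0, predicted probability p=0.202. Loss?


BCE = -[y·ln(p) + (1-y)·ln(1-p)]
= -0 - 1·ln(1-0.202)
= -ln(0.798) = 0.2256

0.2256


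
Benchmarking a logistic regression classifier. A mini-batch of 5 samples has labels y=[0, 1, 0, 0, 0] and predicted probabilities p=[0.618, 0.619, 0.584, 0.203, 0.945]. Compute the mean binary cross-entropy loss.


L[0] = -ln(1-0.618) = -ln(0.382) = 0.9623
L[1] = -ln(0.619) = 0.4797
L[2] = -ln(1-0.584) = -ln(0.416) = 0.8771
L[3] = -ln(1-0.203) = -ln(0.797) = 0.2269
L[4] = -ln(1-0.945) = -ln(0.055) = 2.9004
mean = (0.9623 + 0.4797 + 0.8771 + 0.2269 + 2.9004)/5 = 1.0893

1.0893


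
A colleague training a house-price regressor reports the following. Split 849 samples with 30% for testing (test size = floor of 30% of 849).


Test = ⌊849·30/100⌋ = 254
Train = 849 - 254 = 595

Train: 595, Test: 254


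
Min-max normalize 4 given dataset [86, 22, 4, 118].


min=4, max=118
(4-4)/(118-4) = 0/114 = 0.0

0.0


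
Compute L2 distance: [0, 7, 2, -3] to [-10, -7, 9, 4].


d = √((0+ 10)² + (7+ 7)² + (2-9)² + (-3-4)²)
  = √(100 + 196 + 49 + 49)
  = √394 = 19.8494

19.8494


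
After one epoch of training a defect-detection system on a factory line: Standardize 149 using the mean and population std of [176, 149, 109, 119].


μ = 138.25, σ = 26.3
z = (149 - 138.25)/26.3 = 0.4087

0.4087


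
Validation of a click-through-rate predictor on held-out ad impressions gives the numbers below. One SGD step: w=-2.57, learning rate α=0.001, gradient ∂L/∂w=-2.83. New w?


w_new = w - α·∇
= -2.57 - 0.001·-2.83
= -2.57 + 0.00283
= -2.56717

-2.56717


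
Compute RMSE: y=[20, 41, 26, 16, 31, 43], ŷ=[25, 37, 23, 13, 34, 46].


MSE = 77/6 = 12.8333
RMSE = √(77/6) = 3.5824

3.5824


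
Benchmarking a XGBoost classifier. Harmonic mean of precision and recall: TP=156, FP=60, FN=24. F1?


Precision = 156/216 = 0.7222
Recall = 156/180 = 0.8667
F1 = 2·P·R/(P+R) = 2·TP/(2·TP+FP+FN) = 312/(312+60+24) = 312/396 = 0.7879

0.7879


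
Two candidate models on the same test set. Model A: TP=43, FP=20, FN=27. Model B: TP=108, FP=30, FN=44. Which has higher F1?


Model A: P=43/63=0.6825, R=43/70=0.6143, F1=2PR/(P+R)=2TP/(2TP+FP+FN)=86/133=0.6466
Model B: P=108/138=0.7826, R=108/152=0.7105, F1=2PR/(P+R)=2TP/(2TP+FP+FN)=216/290=0.7448
0.6466 < 0.7448 → Model B

Model B


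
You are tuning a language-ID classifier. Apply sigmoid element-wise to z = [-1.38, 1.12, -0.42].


σ(-1.38) = 1/(1+e^1.38) = 0.201
σ(1.12) = 1/(1+e^-1.12) = 0.754
σ(-0.42) = 1/(1+e^0.42) = 0.3965
result = [0.201, 0.754, 0.3965]

[0.201, 0.754, 0.3965]


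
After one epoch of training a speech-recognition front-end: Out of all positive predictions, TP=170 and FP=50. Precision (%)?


Precision = TP/(TP+FP)
= 170/(170+50)
= 170/220 = 77.27%

77.27%


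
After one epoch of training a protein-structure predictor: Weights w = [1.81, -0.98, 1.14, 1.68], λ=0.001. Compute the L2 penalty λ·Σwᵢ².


‖w‖₂² = (1.81)² + (-0.98)² + (1.14)² + (1.68)²
     = 3.2761 + 0.9604 + 1.2996 + 2.8224
     = 8.3585
λ·‖w‖₂² = 0.001·8.3585 = 0.008358

0.008358


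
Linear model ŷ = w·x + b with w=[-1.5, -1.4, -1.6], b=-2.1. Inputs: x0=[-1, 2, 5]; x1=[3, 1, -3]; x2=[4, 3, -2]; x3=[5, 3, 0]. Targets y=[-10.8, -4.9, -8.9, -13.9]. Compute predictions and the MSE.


ŷ0 = (-1.5)·(-1) + (-1.4)·(2) + (-1.6)·(5) - 2.1 = -11.4
ŷ1 = (-1.5)·(3) + (-1.4)·(1) + (-1.6)·(-3) - 2.1 = -3.2
ŷ2 = (-1.5)·(4) + (-1.4)·(3) + (-1.6)·(-2) - 2.1 = -9.1
ŷ3 = (-1.5)·(5) + (-1.4)·(3) + (-1.6)·(0) - 2.1 = -13.8
errors² = [0.36, 2.89, 0.04, 0.01]
MSE = 3.3000/4 = 0.825

0.825


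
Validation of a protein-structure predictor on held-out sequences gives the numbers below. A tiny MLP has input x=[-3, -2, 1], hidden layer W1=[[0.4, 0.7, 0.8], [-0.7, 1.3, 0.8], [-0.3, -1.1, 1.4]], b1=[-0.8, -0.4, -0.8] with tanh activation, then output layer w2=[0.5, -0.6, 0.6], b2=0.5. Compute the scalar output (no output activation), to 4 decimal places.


z1[0] = (0.4)·(-3) + (0.7)·(-2) + (0.8)·(1) - 0.8 = -2.6
z1[1] = (-0.7)·(-3) + (1.3)·(-2) + (0.8)·(1) - 0.4 = -0.1
z1[2] = (-0.3)·(-3) + (-1.1)·(-2) + (1.4)·(1) - 0.8 = 3.7
h = tanh(z1) = [-0.989, -0.0997, 0.9988]
output = (0.5)·(-0.989) + (-0.6)·(-0.0997) + (0.6)·(0.9988) + 0.5 = 0.6646

0.6646


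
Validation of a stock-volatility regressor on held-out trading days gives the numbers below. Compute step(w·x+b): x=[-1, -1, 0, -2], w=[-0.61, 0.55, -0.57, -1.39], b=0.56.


z = (-1)·(-0.61) + (-1)·(0.55) + (0)·(-0.57) + (-2)·(-1.39) + 0.56
  = 3.4
step(z) = 1 (z≥0)

1


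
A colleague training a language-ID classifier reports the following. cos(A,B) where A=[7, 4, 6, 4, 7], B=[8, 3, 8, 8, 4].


A·B = 7·8 + 4·3 + 6·8 + 4·8 + 7·4 = 176
‖A‖ = √166 = 12.8841, ‖B‖ = √217 = 14.7309
cos = 176/(√166·√217) = 176/√36022 = 0.9273

0.9273


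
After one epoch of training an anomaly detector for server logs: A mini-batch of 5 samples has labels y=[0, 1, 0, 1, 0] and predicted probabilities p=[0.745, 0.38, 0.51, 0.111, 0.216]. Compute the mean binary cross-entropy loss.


L[0] = -ln(1-0.745) = -ln(0.255) = 1.3665
L[1] = -ln(0.38) = 0.9676
L[2] = -ln(1-0.51) = -ln(0.49) = 0.7133
L[3] = -ln(0.111) = 2.1982
L[4] = -ln(1-0.216) = -ln(0.784) = 0.2433
mean = (1.3665 + 0.9676 + 0.7133 + 2.1982 + 0.2433)/5 = 1.0978

1.0978


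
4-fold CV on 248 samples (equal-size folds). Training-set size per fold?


Fold size = 248/4 = 62
Training per fold = 248 - 62 = 186

186


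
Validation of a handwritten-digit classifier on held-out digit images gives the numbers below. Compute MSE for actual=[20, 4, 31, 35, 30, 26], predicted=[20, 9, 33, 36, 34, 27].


Squared errors: (20-20)²=0, (4-9)²=25, (31-33)²=4, (35-36)²=1, (30-34)²=16, (26-27)²=1
Sum = 47
MSE = 47/6 = 47/6

47/6


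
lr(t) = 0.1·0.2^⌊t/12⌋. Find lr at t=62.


n_drops = ⌊62/12⌋ = 5
lr = 0.1·0.2^5 = 0.1·0.00032 = 0.000032

0.000032


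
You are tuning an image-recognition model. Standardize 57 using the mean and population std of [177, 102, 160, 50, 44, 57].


μ = 98.3333, σ = 53.2312
z = (57 - 98.3333)/53.2312 = -0.7765

-0.7765


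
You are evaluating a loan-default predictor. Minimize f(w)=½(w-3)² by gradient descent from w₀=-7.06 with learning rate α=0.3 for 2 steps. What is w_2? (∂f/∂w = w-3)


step 1: grad = -7.06-3 = -10.06; w = -7.06 - 0.3·(-10.06) = -4.042
step 2: grad = -4.042-3 = -7.042; w = -4.042 - 0.3·(-7.042) = -1.9294

-1.9294


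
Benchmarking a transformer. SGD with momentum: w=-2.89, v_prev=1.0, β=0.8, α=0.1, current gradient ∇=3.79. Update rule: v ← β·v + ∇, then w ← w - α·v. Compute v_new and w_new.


v_new = 0.8·1.0 + 3.79 = 0.8 + 3.79 = 4.59
w_new = -2.89 - 0.1·4.59 = -2.89 - 0.459 = -3.349

v_new=4.59, w_new=-3.349


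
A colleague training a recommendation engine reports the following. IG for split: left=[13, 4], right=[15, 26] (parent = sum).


Parent = [28, 30], H_parent = 0.9991
H_left = 0.7871 (n=17), H_right = 0.9474 (n=41)
H_children = (17/58)·0.7871 + (41/58)·0.9474 = 0.9004
IG = 0.9991 - 0.9004 = 0.0987

0.0987


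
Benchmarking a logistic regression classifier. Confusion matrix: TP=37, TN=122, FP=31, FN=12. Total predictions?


Total = TP + TN + FP + FN
= 37 + 122 + 31 + 12
= 202
(Predicted positive: 68, predicted negative: 134)

202


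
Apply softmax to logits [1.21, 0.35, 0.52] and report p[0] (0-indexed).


Exponentials: e^1.21=3.3535, e^0.35=1.4191, e^0.52=1.682
Sum = 6.4546
Softmax = [0.5196, 0.2199, 0.2606]
p[0] = 3.3535/6.4546 = 0.5196

0.5196


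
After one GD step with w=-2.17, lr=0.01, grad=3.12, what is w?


w_new = w - α·∇
= -2.17 - 0.01·3.12
= -2.17 - 0.0312
= -2.2012

-2.2012


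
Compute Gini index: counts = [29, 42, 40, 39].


Probabilities: [29/150, 42/150, 40/150, 39/150] ≈ [0.1933, 0.28, 0.2667, 0.26]
Σpᵢ² = (841 + 1764 + 1600 + 1521)/150² = 5726/22500
Gini = 1 - Σpᵢ² = 1 - 5726/22500 = 0.7455

0.7455


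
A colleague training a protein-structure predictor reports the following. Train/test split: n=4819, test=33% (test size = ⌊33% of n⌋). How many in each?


Test = ⌊4819·33/100⌋ = 1590
Train = 4819 - 1590 = 3229

Train: 3229, Test: 1590


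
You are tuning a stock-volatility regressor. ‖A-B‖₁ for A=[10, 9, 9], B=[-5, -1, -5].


d = |10+ 5| + |9+ 1| + |9+ 5|
  = 15 + 10 + 14
  = 39

39


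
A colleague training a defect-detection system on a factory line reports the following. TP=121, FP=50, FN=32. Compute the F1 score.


Precision = 121/171 = 0.7076
Recall = 121/153 = 0.7908
F1 = 2·P·R/(P+R) = 2·TP/(2·TP+FP+FN) = 242/(242+50+32) = 242/324 = 0.7469

0.7469


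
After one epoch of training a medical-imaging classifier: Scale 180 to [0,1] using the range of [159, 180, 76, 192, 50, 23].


min=23, max=192
(180-23)/(192-23) = 157/169 = 0.929

0.929


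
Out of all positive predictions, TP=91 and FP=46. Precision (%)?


Precision = TP/(TP+FP)
= 91/(91+46)
= 91/137 = 66.42%

66.42%


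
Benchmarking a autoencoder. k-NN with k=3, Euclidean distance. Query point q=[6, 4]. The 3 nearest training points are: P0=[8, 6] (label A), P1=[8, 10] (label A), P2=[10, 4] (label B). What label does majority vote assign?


d(q,P0) = 2.8284  (label A)
d(q,P1) = 6.3246  (label A)
d(q,P2) = 4.0  (label B)
Votes: A=2, B=1
Majority → A

A


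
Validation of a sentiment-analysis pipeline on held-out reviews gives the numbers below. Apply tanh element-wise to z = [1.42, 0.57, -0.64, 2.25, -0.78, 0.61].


tanh(1.42) = 0.8896
tanh(0.57) = 0.5154
tanh(-0.64) = -0.5649
tanh(2.25) = 0.978
tanh(-0.78) = -0.6527
tanh(0.61) = 0.5441
result = [0.8896, 0.5154, -0.5649, 0.978, -0.6527, 0.5441]

[0.8896, 0.5154, -0.5649, 0.978, -0.6527, 0.5441]


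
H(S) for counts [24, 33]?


Probabilities: [24/57, 33/57] ≈ [0.4211, 0.5789]
H = -((24/57)·log₂(24/57) + (33/57)·log₂(33/57))
  = 0.9819 bits

0.9819 bits


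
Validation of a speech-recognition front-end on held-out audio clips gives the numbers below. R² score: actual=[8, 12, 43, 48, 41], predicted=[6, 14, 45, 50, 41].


ȳ = 30.4
SS_res = Σ(y-ŷ)² = 16
SS_tot = Σ(y-ȳ)² = 1421.2
R² = 1 - SS_res/SS_tot = 1 - 0.0113 = 0.9887

0.9887


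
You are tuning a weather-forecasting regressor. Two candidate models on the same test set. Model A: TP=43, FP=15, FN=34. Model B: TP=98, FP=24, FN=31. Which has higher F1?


Model A: P=43/58=0.7414, R=43/77=0.5584, F1=2PR/(P+R)=2TP/(2TP+FP+FN)=86/135=0.637
Model B: P=98/122=0.8033, R=98/129=0.7597, F1=2PR/(P+R)=2TP/(2TP+FP+FN)=196/251=0.7809
0.637 < 0.7809 → Model B

Model B


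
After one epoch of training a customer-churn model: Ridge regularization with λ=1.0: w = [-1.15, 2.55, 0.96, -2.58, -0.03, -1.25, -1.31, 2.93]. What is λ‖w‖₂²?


‖w‖₂² = (-1.15)² + (2.55)² + (0.96)² + (-2.58)² + (-0.03)² + (-1.25)² + (-1.31)² + (2.93)²
     = 1.3225 + 6.5025 + 0.9216 + 6.6564 + 0.0009 + 1.5625 + 1.7161 + 8.5849
     = 27.2674
λ·‖w‖₂² = 1.0·27.2674 = 27.2674

27.2674


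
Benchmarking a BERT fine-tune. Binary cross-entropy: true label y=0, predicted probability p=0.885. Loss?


BCE = -[y·ln(p) + (1-y)·ln(1-p)]
= -0 - 1·ln(1-0.885)
= -ln(0.115) = 2.1628

2.1628


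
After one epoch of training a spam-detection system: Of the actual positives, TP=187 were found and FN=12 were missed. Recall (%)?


Recall = TP/(TP+FN)
= 187/(187+12)
= 187/199 = 93.97%

93.97%


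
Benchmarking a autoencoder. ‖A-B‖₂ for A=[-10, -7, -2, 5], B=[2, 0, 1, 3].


d = √((-10-2)² + (-7-0)² + (-2-1)² + (5-3)²)
  = √(144 + 49 + 9 + 4)
  = √206 = 14.3527

14.3527


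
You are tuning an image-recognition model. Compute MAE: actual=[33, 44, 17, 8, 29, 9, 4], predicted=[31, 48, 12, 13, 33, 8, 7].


Absolute errors: |33-31|=2, |44-48|=4, |17-12|=5, |8-13|=5, |29-33|=4, |9-8|=1, |4-7|=3
Sum = 24
MAE = 24/7 = 24/7

24/7


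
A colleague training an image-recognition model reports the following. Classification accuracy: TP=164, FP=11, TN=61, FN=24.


Accuracy = (TP+TN)/(TP+TN+FP+FN)
= (164+61)/(260)
= 225/260 = 86.54%

86.54%


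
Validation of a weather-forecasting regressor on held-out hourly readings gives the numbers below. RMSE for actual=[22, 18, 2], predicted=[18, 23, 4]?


MSE = 45/3 = 15
RMSE = √(45/3) = 3.873

3.873


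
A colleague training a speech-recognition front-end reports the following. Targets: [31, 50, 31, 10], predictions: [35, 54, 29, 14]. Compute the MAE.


Absolute errors: |31-35|=4, |50-54|=4, |31-29|=2, |10-14|=4
Sum = 14
MAE = 14/4 = 7/2

7/2


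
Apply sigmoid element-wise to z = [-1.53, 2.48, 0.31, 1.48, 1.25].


σ(-1.53) = 1/(1+e^1.53) = 0.178
σ(2.48) = 1/(1+e^-2.48) = 0.9227
σ(0.31) = 1/(1+e^-0.31) = 0.5769
σ(1.48) = 1/(1+e^-1.48) = 0.8146
σ(1.25) = 1/(1+e^-1.25) = 0.7773
result = [0.178, 0.9227, 0.5769, 0.8146, 0.7773]

[0.178, 0.9227, 0.5769, 0.8146, 0.7773]


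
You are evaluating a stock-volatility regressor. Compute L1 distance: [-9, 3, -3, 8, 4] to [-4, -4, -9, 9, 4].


d = |-9+ 4| + |3+ 4| + |-3+ 9| + |8-9| + |4-4|
  = 5 + 7 + 6 + 1 + 0
  = 19

19


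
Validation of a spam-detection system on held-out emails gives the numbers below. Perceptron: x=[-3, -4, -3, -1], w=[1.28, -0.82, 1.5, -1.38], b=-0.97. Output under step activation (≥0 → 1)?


z = (-3)·(1.28) + (-4)·(-0.82) + (-3)·(1.5) + (-1)·(-1.38) - 0.97
  = -4.65
step(z) = 0 (z<0)

0


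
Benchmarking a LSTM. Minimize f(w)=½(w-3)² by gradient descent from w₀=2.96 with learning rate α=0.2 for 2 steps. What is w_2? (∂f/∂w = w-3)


step 1: grad = 2.96-3 = -0.04; w = 2.96 - 0.2·(-0.04) = 2.968
step 2: grad = 2.968-3 = -0.032; w = 2.968 - 0.2·(-0.032) = 2.9744

2.9744


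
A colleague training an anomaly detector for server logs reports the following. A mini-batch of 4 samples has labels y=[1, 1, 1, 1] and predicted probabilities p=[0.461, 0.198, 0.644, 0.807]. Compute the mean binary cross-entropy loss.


L[0] = -ln(0.461) = 0.7744
L[1] = -ln(0.198) = 1.6195
L[2] = -ln(0.644) = 0.4401
L[3] = -ln(0.807) = 0.2144
mean = (0.7744 + 1.6195 + 0.4401 + 0.2144)/4 = 0.7621

0.7621


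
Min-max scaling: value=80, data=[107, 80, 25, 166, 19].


min=19, max=166
(80-19)/(166-19) = 61/147 = 0.415

0.415


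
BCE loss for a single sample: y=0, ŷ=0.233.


BCE = -[y·ln(p) + (1-y)·ln(1-p)]
= -0 - 1·ln(1-0.233)
= -ln(0.767) = 0.2653

0.2653


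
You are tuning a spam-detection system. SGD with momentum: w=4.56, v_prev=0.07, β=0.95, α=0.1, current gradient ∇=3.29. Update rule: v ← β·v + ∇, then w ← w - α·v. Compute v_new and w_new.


v_new = 0.95·0.07 + 3.29 = 0.0665 + 3.29 = 3.3565
w_new = 4.56 - 0.1·3.3565 = 4.56 - 0.33565 = 4.22435

v_new=3.3565, w_new=4.22435


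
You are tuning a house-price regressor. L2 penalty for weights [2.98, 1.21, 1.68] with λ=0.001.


‖w‖₂² = (2.98)² + (1.21)² + (1.68)²
     = 8.8804 + 1.4641 + 2.8224
     = 13.1669
λ·‖w‖₂² = 0.001·13.1669 = 0.013167

0.013167


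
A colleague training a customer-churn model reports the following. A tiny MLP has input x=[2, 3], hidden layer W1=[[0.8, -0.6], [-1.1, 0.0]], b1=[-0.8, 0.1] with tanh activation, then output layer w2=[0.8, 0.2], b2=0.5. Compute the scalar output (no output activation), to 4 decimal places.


z1[0] = (0.8)·(2) + (-0.6)·(3) - 0.8 = -1.0
z1[1] = (-1.1)·(2) + (0.0)·(3) + 0.1 = -2.1
h = tanh(z1) = [-0.7616, -0.9705]
output = (0.8)·(-0.7616) + (0.2)·(-0.9705) + 0.5 = -0.3034

-0.3034


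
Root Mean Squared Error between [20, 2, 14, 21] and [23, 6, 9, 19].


MSE = 54/4 = 13.5
RMSE = √(54/4) = 3.6742

3.6742


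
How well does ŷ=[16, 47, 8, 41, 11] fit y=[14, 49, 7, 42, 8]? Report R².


ȳ = 24
SS_res = Σ(y-ŷ)² = 19
SS_tot = Σ(y-ȳ)² = 1594
R² = 1 - SS_res/SS_tot = 1 - 0.0119 = 0.9881

0.9881


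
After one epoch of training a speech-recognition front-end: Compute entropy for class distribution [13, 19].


Probabilities: [13/32, 19/32] ≈ [0.4062, 0.5938]
H = -((13/32)·log₂(13/32) + (19/32)·log₂(19/32))
  = 0.9745 bits

0.9745 bits


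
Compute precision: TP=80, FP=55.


Precision = TP/(TP+FP)
= 80/(80+55)
= 80/135 = 59.26%

59.26%


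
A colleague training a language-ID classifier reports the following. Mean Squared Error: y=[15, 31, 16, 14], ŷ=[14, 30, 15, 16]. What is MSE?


Squared errors: (15-14)²=1, (31-30)²=1, (16-15)²=1, (14-16)²=4
Sum = 7
MSE = 7/4 = 7/4

7/4


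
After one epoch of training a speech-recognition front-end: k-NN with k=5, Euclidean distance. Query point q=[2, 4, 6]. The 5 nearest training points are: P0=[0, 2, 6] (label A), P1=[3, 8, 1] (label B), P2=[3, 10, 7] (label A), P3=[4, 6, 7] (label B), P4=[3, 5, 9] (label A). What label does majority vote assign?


d(q,P0) = 2.8284  (label A)
d(q,P1) = 6.4807  (label B)
d(q,P2) = 6.1644  (label A)
d(q,P3) = 3.0  (label B)
d(q,P4) = 3.3166  (label A)
Votes: A=3, B=2
Majority → A

A


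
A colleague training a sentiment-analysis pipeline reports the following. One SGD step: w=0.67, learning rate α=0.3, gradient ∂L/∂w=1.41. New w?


w_new = w - α·∇
= 0.67 - 0.3·1.41
= 0.67 - 0.423
= 0.247

0.247


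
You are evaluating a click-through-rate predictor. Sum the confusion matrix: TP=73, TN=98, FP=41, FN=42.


Total = TP + TN + FP + FN
= 73 + 98 + 41 + 42
= 254
(Predicted positive: 114, predicted negative: 140)

254


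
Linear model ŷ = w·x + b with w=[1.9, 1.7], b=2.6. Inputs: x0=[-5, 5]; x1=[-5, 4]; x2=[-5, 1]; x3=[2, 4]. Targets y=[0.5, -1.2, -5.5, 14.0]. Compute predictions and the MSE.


ŷ0 = (1.9)·(-5) + (1.7)·(5) + 2.6 = 1.6
ŷ1 = (1.9)·(-5) + (1.7)·(4) + 2.6 = -0.1
ŷ2 = (1.9)·(-5) + (1.7)·(1) + 2.6 = -5.2
ŷ3 = (1.9)·(2) + (1.7)·(4) + 2.6 = 13.2
errors² = [1.21, 1.21, 0.09, 0.64]
MSE = 3.1500/4 = 0.7875

0.7875


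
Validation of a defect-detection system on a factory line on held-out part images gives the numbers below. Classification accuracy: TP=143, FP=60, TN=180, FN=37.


Accuracy = (TP+TN)/(TP+TN+FP+FN)
= (143+180)/(420)
= 323/420 = 76.9%

76.9%


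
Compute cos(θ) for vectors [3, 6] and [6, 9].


A·B = 3·6 + 6·9 = 72
‖A‖ = √45 = 6.7082, ‖B‖ = √117 = 10.8167
cos = 72/(√45·√117) = 72/√5265 = 0.9923

0.9923


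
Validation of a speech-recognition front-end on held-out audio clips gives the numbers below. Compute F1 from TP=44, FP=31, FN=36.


Precision = 44/75 = 0.5867
Recall = 44/80 = 0.55
F1 = 2·P·R/(P+R) = 2·TP/(2·TP+FP+FN) = 88/(88+31+36) = 88/155 = 0.5677

0.5677


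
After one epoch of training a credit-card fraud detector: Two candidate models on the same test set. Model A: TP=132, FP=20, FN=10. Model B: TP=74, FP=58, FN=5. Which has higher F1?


Model A: P=132/152=0.8684, R=132/142=0.9296, F1=2PR/(P+R)=2TP/(2TP+FP+FN)=264/294=0.898
Model B: P=74/132=0.5606, R=74/79=0.9367, F1=2PR/(P+R)=2TP/(2TP+FP+FN)=148/211=0.7014
0.898 > 0.7014 → Model A

Model A


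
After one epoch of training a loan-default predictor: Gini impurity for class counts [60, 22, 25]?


Probabilities: [60/107, 22/107, 25/107] ≈ [0.5607, 0.2056, 0.2336]
Σpᵢ² = (3600 + 484 + 625)/107² = 4709/11449
Gini = 1 - Σpᵢ² = 1 - 4709/11449 = 0.5887

0.5887


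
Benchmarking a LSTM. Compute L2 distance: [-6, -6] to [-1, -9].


d = √((-6+ 1)² + (-6+ 9)²)
  = √(25 + 9)
  = √34 = 5.831

5.831


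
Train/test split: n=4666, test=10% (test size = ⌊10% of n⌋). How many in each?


Test = ⌊4666·10/100⌋ = 466
Train = 4666 - 466 = 4200

Train: 4200, Test: 466


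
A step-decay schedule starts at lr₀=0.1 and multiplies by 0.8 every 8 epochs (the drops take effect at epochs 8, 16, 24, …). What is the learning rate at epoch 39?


n_drops = ⌊39/8⌋ = 4
lr = 0.1·0.8^4 = 0.1·0.4096 = 0.04096

0.04096


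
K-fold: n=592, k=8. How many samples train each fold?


Fold size = 592/8 = 74
Training per fold = 592 - 74 = 518

518


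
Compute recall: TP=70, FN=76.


Recall = TP/(TP+FN)
= 70/(70+76)
= 70/146 = 47.95%

47.95%


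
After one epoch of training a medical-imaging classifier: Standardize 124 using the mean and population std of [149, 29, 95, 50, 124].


μ = 89.4, σ = 44.6793
z = (124 - 89.4)/44.6793 = 0.7744

0.7744


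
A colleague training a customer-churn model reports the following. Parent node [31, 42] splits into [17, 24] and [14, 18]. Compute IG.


Parent = [31, 42], H_parent = 0.9836
H_left = 0.9789 (n=41), H_right = 0.9887 (n=32)
H_children = (41/73)·0.9789 + (32/73)·0.9887 = 0.9832
IG = 0.9836 - 0.9832 = 0.0004

0.0004


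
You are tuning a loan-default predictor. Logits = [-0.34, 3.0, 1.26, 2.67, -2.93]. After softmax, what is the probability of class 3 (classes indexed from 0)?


Exponentials: e^-0.34=0.7118, e^3.0=20.0855, e^1.26=3.5254, e^2.67=14.44, e^-2.93=0.0534
Sum = 38.8161
Softmax = [0.0183, 0.5175, 0.0908, 0.372, 0.0014]
p[3] = 14.44/38.8161 = 0.372

0.372


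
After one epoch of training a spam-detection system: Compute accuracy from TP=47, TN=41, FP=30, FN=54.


Accuracy = (TP+TN)/(TP+TN+FP+FN)
= (47+41)/(172)
= 88/172 = 51.16%

51.16%


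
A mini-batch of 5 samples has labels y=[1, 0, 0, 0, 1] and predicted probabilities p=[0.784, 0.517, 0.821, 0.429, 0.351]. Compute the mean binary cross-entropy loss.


L[0] = -ln(0.784) = 0.2433
L[1] = -ln(1-0.517) = -ln(0.483) = 0.7277
L[2] = -ln(1-0.821) = -ln(0.179) = 1.7204
L[3] = -ln(1-0.429) = -ln(0.571) = 0.5604
L[4] = -ln(0.351) = 1.047
mean = (0.2433 + 0.7277 + 1.7204 + 0.5604 + 1.047)/5 = 0.8598

0.8598


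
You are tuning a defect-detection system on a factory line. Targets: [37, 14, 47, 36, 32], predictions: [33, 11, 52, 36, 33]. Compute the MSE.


Squared errors: (37-33)²=16, (14-11)²=9, (47-52)²=25, (36-36)²=0, (32-33)²=1
Sum = 51
MSE = 51/5 = 51/5

51/5


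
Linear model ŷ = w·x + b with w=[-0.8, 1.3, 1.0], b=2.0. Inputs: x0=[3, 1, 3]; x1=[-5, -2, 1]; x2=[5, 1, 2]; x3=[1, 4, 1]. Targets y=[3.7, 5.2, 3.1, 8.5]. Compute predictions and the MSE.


ŷ0 = (-0.8)·(3) + (1.3)·(1) + (1.0)·(3) + 2.0 = 3.9
ŷ1 = (-0.8)·(-5) + (1.3)·(-2) + (1.0)·(1) + 2.0 = 4.4
ŷ2 = (-0.8)·(5) + (1.3)·(1) + (1.0)·(2) + 2.0 = 1.3
ŷ3 = (-0.8)·(1) + (1.3)·(4) + (1.0)·(1) + 2.0 = 7.4
errors² = [0.04, 0.64, 3.24, 1.21]
MSE = 5.1300/4 = 1.2825

1.2825


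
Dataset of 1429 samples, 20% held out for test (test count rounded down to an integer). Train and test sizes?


Test = ⌊1429·20/100⌋ = 285
Train = 1429 - 285 = 1144

Train: 1144, Test: 285


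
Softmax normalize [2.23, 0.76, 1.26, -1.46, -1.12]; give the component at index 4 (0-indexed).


Exponentials: e^2.23=9.2999, e^0.76=2.1383, e^1.26=3.5254, e^-1.46=0.2322, e^-1.12=0.3263
Sum = 15.5221
Softmax = [0.5991, 0.1378, 0.2271, 0.015, 0.021]
p[4] = 0.3263/15.5221 = 0.021

0.021


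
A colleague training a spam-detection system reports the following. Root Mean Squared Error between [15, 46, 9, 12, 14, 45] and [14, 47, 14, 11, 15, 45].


MSE = 29/6 = 4.8333
RMSE = √(29/6) = 2.1985

2.1985


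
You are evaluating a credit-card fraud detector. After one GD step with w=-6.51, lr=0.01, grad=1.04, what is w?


w_new = w - α·∇
= -6.51 - 0.01·1.04
= -6.51 - 0.0104
= -6.5204

-6.5204


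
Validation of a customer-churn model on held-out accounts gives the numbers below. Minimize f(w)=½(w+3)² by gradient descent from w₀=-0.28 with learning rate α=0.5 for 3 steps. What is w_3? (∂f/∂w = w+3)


step 1: grad = -0.28+3 = 2.72; w = -0.28 - 0.5·(2.72) = -1.64
step 2: grad = -1.64+3 = 1.36; w = -1.64 - 0.5·(1.36) = -2.32
step 3: grad = -2.32+3 = 0.68; w = -2.32 - 0.5·(0.68) = -2.66

-2.66


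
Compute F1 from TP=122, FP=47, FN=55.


Precision = 122/169 = 0.7219
Recall = 122/177 = 0.6893
F1 = 2·P·R/(P+R) = 2·TP/(2·TP+FP+FN) = 244/(244+47+55) = 244/346 = 0.7052

0.7052


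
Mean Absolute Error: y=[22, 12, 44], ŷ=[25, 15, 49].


Absolute errors: |22-25|=3, |12-15|=3, |44-49|=5
Sum = 11
MAE = 11/3 = 11/3

11/3


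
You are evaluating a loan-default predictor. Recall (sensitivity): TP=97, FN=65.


Recall = TP/(TP+FN)
= 97/(97+65)
= 97/162 = 59.88%

59.88%


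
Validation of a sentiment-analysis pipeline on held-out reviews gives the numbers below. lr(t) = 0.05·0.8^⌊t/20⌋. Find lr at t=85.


n_drops = ⌊85/20⌋ = 4
lr = 0.05·0.8^4 = 0.05·0.4096 = 0.02048

0.02048


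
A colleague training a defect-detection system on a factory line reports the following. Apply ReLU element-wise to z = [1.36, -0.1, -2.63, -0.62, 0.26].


ReLU(1.36) = max(0, 1.36) = 1.36
ReLU(-0.1) = max(0, -0.1) = 0.0
ReLU(-2.63) = max(0, -2.63) = 0.0
ReLU(-0.62) = max(0, -0.62) = 0.0
ReLU(0.26) = max(0, 0.26) = 0.26
result = [1.36, 0.0, 0.0, 0.0, 0.26]

[1.36, 0.0, 0.0, 0.0, 0.26]


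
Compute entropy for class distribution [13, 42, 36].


Probabilities: [13/91, 42/91, 36/91] ≈ [0.1429, 0.4615, 0.3956]
H = -((13/91)·log₂(13/91) + (42/91)·log₂(42/91) + (36/91)·log₂(36/91))
  = 1.4452 bits

1.4452 bits


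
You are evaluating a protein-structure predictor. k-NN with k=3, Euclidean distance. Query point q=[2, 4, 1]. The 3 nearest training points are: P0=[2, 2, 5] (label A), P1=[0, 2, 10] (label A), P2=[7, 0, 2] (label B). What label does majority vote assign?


d(q,P0) = 4.4721  (label A)
d(q,P1) = 9.434  (label A)
d(q,P2) = 6.4807  (label B)
Votes: A=2, B=1
Majority → A

A


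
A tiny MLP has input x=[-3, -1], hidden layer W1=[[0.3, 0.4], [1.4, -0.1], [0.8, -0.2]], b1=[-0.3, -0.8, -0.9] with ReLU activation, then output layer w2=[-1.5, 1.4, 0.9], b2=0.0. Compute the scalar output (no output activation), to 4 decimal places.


z1[0] = (0.3)·(-3) + (0.4)·(-1) - 0.3 = -1.6
z1[1] = (1.4)·(-3) + (-0.1)·(-1) - 0.8 = -4.9
z1[2] = (0.8)·(-3) + (-0.2)·(-1) - 0.9 = -3.1
h = ReLU(z1) = [0.0, 0.0, 0.0]
output = (-1.5)·(0.0) + (1.4)·(0.0) + (0.9)·(0.0) + 0.0 = 0.0

0.0


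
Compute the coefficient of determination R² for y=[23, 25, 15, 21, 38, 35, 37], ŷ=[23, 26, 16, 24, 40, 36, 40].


ȳ = 27.7143
SS_res = Σ(y-ŷ)² = 25
SS_tot = Σ(y-ȳ)² = 481.43
R² = 1 - SS_res/SS_tot = 1 - 0.0519 = 0.9481

0.9481


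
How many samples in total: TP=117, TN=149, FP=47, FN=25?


Total = TP + TN + FP + FN
= 117 + 149 + 47 + 25
= 338
(Predicted positive: 164, predicted negative: 174)

338


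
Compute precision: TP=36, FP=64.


Precision = TP/(TP+FP)
= 36/(36+64)
= 36/100 = 36.0%

36.0%


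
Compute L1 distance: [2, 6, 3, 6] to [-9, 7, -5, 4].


d = |2+ 9| + |6-7| + |3+ 5| + |6-4|
  = 11 + 1 + 8 + 2
  = 22

22


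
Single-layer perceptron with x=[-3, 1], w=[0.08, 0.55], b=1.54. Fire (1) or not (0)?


z = (-3)·(0.08) + (1)·(0.55) + 1.54
  = 1.85
step(z) = 1 (z≥0)

1


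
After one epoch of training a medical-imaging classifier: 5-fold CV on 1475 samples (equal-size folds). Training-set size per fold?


Fold size = 1475/5 = 295
Training per fold = 1475 - 295 = 1180

1180


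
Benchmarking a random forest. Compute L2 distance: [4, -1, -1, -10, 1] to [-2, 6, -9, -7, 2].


d = √((4+ 2)² + (-1-6)² + (-1+ 9)² + (-10+ 7)² + (1-2)²)
  = √(36 + 49 + 64 + 9 + 1)
  = √159 = 12.6095

12.6095


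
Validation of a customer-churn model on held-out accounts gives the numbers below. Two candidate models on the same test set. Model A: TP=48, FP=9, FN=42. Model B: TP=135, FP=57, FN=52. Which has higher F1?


Model A: P=48/57=0.8421, R=48/90=0.5333, F1=2PR/(P+R)=2TP/(2TP+FP+FN)=96/147=0.6531
Model B: P=135/192=0.7031, R=135/187=0.7219, F1=2PR/(P+R)=2TP/(2TP+FP+FN)=270/379=0.7124
0.6531 < 0.7124 → Model B

Model B


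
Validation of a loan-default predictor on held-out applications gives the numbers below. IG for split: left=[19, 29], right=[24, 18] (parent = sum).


Parent = [43, 47], H_parent = 0.9986
H_left = 0.9685 (n=48), H_right = 0.9852 (n=42)
H_children = (48/90)·0.9685 + (42/90)·0.9852 = 0.9763
IG = 0.9986 - 0.9763 = 0.0223

0.0223


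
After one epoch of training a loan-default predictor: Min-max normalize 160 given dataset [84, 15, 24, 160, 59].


min=15, max=160
(160-15)/(160-15) = 145/145 = 1.0

1.0


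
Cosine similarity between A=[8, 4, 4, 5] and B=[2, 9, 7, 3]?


A·B = 8·2 + 4·9 + 4·7 + 5·3 = 95
‖A‖ = √121 = 11, ‖B‖ = √143 = 11.9583
cos = 95/(√121·√143) = 95/√17303 = 0.7222

0.7222


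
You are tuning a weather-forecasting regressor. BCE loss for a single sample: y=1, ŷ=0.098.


BCE = -[y·ln(p) + (1-y)·ln(1-p)]
= -1·ln(0.098) - 0
= -ln(0.098) = 2.3228

2.3228


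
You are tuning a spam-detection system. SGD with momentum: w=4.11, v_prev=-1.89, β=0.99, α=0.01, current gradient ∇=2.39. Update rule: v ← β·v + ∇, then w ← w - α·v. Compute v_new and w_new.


v_new = 0.99·-1.89 + 2.39 = -1.8711 + 2.39 = 0.5189
w_new = 4.11 - 0.01·0.5189 = 4.11 - 0.005189 = 4.104811

v_new=0.5189, w_new=4.104811


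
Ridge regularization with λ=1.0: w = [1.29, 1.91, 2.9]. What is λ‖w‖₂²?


‖w‖₂² = (1.29)² + (1.91)² + (2.9)²
     = 1.6641 + 3.6481 + 8.41
     = 13.7222
λ·‖w‖₂² = 1.0·13.7222 = 13.7222

13.7222


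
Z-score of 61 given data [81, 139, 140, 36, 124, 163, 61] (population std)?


μ = 106.2857, σ = 43.6993
z = (61 - 106.2857)/43.6993 = -1.0363

-1.0363


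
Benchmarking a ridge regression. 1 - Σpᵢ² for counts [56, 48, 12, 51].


Probabilities: [56/167, 48/167, 12/167, 51/167] ≈ [0.3353, 0.2874, 0.0719, 0.3054]
Σpᵢ² = (3136 + 2304 + 144 + 2601)/167² = 8185/27889
Gini = 1 - Σpᵢ² = 1 - 8185/27889 = 0.7065

0.7065


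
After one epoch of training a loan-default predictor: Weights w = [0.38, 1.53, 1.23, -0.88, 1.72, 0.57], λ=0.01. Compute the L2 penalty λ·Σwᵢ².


‖w‖₂² = (0.38)² + (1.53)² + (1.23)² + (-0.88)² + (1.72)² + (0.57)²
     = 0.1444 + 2.3409 + 1.5129 + 0.7744 + 2.9584 + 0.3249
     = 8.0559
λ·‖w‖₂² = 0.01·8.0559 = 0.080559

0.080559
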